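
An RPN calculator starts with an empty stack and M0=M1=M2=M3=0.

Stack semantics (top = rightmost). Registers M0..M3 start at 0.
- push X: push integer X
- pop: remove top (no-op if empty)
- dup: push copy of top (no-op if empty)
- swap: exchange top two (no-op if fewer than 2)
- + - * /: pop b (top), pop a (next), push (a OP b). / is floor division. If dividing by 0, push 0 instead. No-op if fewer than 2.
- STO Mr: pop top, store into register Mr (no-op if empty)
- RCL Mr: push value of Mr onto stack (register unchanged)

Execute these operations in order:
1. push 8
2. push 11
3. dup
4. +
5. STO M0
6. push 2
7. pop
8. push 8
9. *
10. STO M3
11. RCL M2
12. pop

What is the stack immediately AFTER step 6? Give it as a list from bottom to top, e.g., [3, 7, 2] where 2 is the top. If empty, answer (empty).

After op 1 (push 8): stack=[8] mem=[0,0,0,0]
After op 2 (push 11): stack=[8,11] mem=[0,0,0,0]
After op 3 (dup): stack=[8,11,11] mem=[0,0,0,0]
After op 4 (+): stack=[8,22] mem=[0,0,0,0]
After op 5 (STO M0): stack=[8] mem=[22,0,0,0]
After op 6 (push 2): stack=[8,2] mem=[22,0,0,0]

[8, 2]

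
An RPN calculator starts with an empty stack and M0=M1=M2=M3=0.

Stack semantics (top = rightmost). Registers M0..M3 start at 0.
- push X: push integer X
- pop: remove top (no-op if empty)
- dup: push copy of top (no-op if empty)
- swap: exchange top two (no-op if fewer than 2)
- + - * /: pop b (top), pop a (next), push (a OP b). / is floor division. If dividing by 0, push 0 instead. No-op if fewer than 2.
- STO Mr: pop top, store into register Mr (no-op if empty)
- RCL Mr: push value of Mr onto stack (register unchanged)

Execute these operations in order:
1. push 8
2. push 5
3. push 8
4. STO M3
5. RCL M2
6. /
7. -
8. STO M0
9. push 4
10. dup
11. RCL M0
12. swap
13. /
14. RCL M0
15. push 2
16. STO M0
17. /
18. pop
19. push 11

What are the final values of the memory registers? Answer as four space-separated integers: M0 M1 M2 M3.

Answer: 2 0 0 8

Derivation:
After op 1 (push 8): stack=[8] mem=[0,0,0,0]
After op 2 (push 5): stack=[8,5] mem=[0,0,0,0]
After op 3 (push 8): stack=[8,5,8] mem=[0,0,0,0]
After op 4 (STO M3): stack=[8,5] mem=[0,0,0,8]
After op 5 (RCL M2): stack=[8,5,0] mem=[0,0,0,8]
After op 6 (/): stack=[8,0] mem=[0,0,0,8]
After op 7 (-): stack=[8] mem=[0,0,0,8]
After op 8 (STO M0): stack=[empty] mem=[8,0,0,8]
After op 9 (push 4): stack=[4] mem=[8,0,0,8]
After op 10 (dup): stack=[4,4] mem=[8,0,0,8]
After op 11 (RCL M0): stack=[4,4,8] mem=[8,0,0,8]
After op 12 (swap): stack=[4,8,4] mem=[8,0,0,8]
After op 13 (/): stack=[4,2] mem=[8,0,0,8]
After op 14 (RCL M0): stack=[4,2,8] mem=[8,0,0,8]
After op 15 (push 2): stack=[4,2,8,2] mem=[8,0,0,8]
After op 16 (STO M0): stack=[4,2,8] mem=[2,0,0,8]
After op 17 (/): stack=[4,0] mem=[2,0,0,8]
After op 18 (pop): stack=[4] mem=[2,0,0,8]
After op 19 (push 11): stack=[4,11] mem=[2,0,0,8]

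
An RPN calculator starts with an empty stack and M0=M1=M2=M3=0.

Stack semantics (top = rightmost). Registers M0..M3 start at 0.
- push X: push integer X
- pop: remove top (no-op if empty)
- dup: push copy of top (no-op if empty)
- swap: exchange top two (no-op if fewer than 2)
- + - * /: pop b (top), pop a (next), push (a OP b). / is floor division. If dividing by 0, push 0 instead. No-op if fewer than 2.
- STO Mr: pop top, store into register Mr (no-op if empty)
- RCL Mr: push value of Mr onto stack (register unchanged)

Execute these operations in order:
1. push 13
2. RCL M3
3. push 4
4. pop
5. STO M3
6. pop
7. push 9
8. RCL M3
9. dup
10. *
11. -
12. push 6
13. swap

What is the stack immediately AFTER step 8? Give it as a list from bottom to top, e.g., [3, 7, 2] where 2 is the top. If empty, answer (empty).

After op 1 (push 13): stack=[13] mem=[0,0,0,0]
After op 2 (RCL M3): stack=[13,0] mem=[0,0,0,0]
After op 3 (push 4): stack=[13,0,4] mem=[0,0,0,0]
After op 4 (pop): stack=[13,0] mem=[0,0,0,0]
After op 5 (STO M3): stack=[13] mem=[0,0,0,0]
After op 6 (pop): stack=[empty] mem=[0,0,0,0]
After op 7 (push 9): stack=[9] mem=[0,0,0,0]
After op 8 (RCL M3): stack=[9,0] mem=[0,0,0,0]

[9, 0]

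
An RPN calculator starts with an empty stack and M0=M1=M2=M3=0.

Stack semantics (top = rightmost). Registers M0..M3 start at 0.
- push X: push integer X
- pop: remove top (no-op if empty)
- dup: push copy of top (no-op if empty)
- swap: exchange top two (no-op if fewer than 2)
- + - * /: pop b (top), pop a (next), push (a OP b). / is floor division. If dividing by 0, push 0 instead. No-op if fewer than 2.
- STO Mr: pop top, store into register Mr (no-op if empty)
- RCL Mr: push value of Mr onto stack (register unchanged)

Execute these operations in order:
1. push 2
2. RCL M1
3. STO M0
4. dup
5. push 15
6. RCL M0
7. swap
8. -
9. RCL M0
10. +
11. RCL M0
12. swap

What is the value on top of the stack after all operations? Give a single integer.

Answer: -15

Derivation:
After op 1 (push 2): stack=[2] mem=[0,0,0,0]
After op 2 (RCL M1): stack=[2,0] mem=[0,0,0,0]
After op 3 (STO M0): stack=[2] mem=[0,0,0,0]
After op 4 (dup): stack=[2,2] mem=[0,0,0,0]
After op 5 (push 15): stack=[2,2,15] mem=[0,0,0,0]
After op 6 (RCL M0): stack=[2,2,15,0] mem=[0,0,0,0]
After op 7 (swap): stack=[2,2,0,15] mem=[0,0,0,0]
After op 8 (-): stack=[2,2,-15] mem=[0,0,0,0]
After op 9 (RCL M0): stack=[2,2,-15,0] mem=[0,0,0,0]
After op 10 (+): stack=[2,2,-15] mem=[0,0,0,0]
After op 11 (RCL M0): stack=[2,2,-15,0] mem=[0,0,0,0]
After op 12 (swap): stack=[2,2,0,-15] mem=[0,0,0,0]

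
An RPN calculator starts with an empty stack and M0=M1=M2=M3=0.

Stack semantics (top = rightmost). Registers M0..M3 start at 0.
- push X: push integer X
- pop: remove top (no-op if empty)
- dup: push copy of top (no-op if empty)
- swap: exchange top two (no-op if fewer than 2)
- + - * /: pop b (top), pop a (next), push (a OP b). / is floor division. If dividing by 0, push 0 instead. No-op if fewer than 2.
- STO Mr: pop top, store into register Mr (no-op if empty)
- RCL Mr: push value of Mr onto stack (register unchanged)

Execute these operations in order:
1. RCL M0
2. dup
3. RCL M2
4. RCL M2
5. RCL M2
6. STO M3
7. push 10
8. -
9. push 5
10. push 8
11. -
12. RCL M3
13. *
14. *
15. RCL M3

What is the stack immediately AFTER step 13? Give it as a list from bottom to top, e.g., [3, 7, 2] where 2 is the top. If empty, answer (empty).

After op 1 (RCL M0): stack=[0] mem=[0,0,0,0]
After op 2 (dup): stack=[0,0] mem=[0,0,0,0]
After op 3 (RCL M2): stack=[0,0,0] mem=[0,0,0,0]
After op 4 (RCL M2): stack=[0,0,0,0] mem=[0,0,0,0]
After op 5 (RCL M2): stack=[0,0,0,0,0] mem=[0,0,0,0]
After op 6 (STO M3): stack=[0,0,0,0] mem=[0,0,0,0]
After op 7 (push 10): stack=[0,0,0,0,10] mem=[0,0,0,0]
After op 8 (-): stack=[0,0,0,-10] mem=[0,0,0,0]
After op 9 (push 5): stack=[0,0,0,-10,5] mem=[0,0,0,0]
After op 10 (push 8): stack=[0,0,0,-10,5,8] mem=[0,0,0,0]
After op 11 (-): stack=[0,0,0,-10,-3] mem=[0,0,0,0]
After op 12 (RCL M3): stack=[0,0,0,-10,-3,0] mem=[0,0,0,0]
After op 13 (*): stack=[0,0,0,-10,0] mem=[0,0,0,0]

[0, 0, 0, -10, 0]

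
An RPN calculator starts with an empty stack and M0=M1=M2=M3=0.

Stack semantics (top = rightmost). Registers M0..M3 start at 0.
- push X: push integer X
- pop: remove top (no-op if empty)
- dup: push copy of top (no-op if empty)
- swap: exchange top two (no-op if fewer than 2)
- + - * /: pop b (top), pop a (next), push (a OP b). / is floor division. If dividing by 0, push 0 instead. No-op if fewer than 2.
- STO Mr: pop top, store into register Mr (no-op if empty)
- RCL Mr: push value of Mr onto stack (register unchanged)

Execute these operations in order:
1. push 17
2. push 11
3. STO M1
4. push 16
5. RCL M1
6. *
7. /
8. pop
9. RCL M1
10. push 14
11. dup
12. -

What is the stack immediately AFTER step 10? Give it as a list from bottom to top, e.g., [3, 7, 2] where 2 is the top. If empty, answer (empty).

After op 1 (push 17): stack=[17] mem=[0,0,0,0]
After op 2 (push 11): stack=[17,11] mem=[0,0,0,0]
After op 3 (STO M1): stack=[17] mem=[0,11,0,0]
After op 4 (push 16): stack=[17,16] mem=[0,11,0,0]
After op 5 (RCL M1): stack=[17,16,11] mem=[0,11,0,0]
After op 6 (*): stack=[17,176] mem=[0,11,0,0]
After op 7 (/): stack=[0] mem=[0,11,0,0]
After op 8 (pop): stack=[empty] mem=[0,11,0,0]
After op 9 (RCL M1): stack=[11] mem=[0,11,0,0]
After op 10 (push 14): stack=[11,14] mem=[0,11,0,0]

[11, 14]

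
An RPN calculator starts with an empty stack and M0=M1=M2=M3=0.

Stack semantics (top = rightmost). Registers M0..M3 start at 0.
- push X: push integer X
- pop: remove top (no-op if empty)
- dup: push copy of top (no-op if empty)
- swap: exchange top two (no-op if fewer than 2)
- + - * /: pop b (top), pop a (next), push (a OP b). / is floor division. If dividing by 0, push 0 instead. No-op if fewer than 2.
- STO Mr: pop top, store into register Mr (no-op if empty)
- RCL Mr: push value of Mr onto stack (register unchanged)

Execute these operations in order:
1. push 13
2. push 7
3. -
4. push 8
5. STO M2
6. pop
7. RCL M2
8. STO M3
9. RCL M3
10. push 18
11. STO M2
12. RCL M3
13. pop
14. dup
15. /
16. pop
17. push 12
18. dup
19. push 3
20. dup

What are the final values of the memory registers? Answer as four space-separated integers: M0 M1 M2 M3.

After op 1 (push 13): stack=[13] mem=[0,0,0,0]
After op 2 (push 7): stack=[13,7] mem=[0,0,0,0]
After op 3 (-): stack=[6] mem=[0,0,0,0]
After op 4 (push 8): stack=[6,8] mem=[0,0,0,0]
After op 5 (STO M2): stack=[6] mem=[0,0,8,0]
After op 6 (pop): stack=[empty] mem=[0,0,8,0]
After op 7 (RCL M2): stack=[8] mem=[0,0,8,0]
After op 8 (STO M3): stack=[empty] mem=[0,0,8,8]
After op 9 (RCL M3): stack=[8] mem=[0,0,8,8]
After op 10 (push 18): stack=[8,18] mem=[0,0,8,8]
After op 11 (STO M2): stack=[8] mem=[0,0,18,8]
After op 12 (RCL M3): stack=[8,8] mem=[0,0,18,8]
After op 13 (pop): stack=[8] mem=[0,0,18,8]
After op 14 (dup): stack=[8,8] mem=[0,0,18,8]
After op 15 (/): stack=[1] mem=[0,0,18,8]
After op 16 (pop): stack=[empty] mem=[0,0,18,8]
After op 17 (push 12): stack=[12] mem=[0,0,18,8]
After op 18 (dup): stack=[12,12] mem=[0,0,18,8]
After op 19 (push 3): stack=[12,12,3] mem=[0,0,18,8]
After op 20 (dup): stack=[12,12,3,3] mem=[0,0,18,8]

Answer: 0 0 18 8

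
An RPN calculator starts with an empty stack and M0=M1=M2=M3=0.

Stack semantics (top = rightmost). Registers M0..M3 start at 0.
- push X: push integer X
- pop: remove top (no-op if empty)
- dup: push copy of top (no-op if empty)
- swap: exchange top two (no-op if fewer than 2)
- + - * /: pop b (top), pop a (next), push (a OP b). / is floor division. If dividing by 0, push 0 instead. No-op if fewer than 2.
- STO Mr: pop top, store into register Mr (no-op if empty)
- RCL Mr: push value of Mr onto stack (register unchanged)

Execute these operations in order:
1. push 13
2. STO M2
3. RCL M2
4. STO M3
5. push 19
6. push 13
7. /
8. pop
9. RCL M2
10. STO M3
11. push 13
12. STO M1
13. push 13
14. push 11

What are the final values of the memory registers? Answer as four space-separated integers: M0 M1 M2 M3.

Answer: 0 13 13 13

Derivation:
After op 1 (push 13): stack=[13] mem=[0,0,0,0]
After op 2 (STO M2): stack=[empty] mem=[0,0,13,0]
After op 3 (RCL M2): stack=[13] mem=[0,0,13,0]
After op 4 (STO M3): stack=[empty] mem=[0,0,13,13]
After op 5 (push 19): stack=[19] mem=[0,0,13,13]
After op 6 (push 13): stack=[19,13] mem=[0,0,13,13]
After op 7 (/): stack=[1] mem=[0,0,13,13]
After op 8 (pop): stack=[empty] mem=[0,0,13,13]
After op 9 (RCL M2): stack=[13] mem=[0,0,13,13]
After op 10 (STO M3): stack=[empty] mem=[0,0,13,13]
After op 11 (push 13): stack=[13] mem=[0,0,13,13]
After op 12 (STO M1): stack=[empty] mem=[0,13,13,13]
After op 13 (push 13): stack=[13] mem=[0,13,13,13]
After op 14 (push 11): stack=[13,11] mem=[0,13,13,13]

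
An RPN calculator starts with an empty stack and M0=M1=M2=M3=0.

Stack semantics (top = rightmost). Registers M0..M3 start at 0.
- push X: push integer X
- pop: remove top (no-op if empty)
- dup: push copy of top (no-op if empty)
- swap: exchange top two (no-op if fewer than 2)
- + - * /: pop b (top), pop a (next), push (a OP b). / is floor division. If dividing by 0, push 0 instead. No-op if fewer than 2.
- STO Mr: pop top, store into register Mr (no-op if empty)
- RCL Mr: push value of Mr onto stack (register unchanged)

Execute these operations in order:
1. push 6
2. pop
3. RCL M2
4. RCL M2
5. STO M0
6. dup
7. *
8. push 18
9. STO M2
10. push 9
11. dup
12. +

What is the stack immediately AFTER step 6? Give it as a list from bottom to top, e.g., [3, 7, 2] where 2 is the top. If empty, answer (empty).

After op 1 (push 6): stack=[6] mem=[0,0,0,0]
After op 2 (pop): stack=[empty] mem=[0,0,0,0]
After op 3 (RCL M2): stack=[0] mem=[0,0,0,0]
After op 4 (RCL M2): stack=[0,0] mem=[0,0,0,0]
After op 5 (STO M0): stack=[0] mem=[0,0,0,0]
After op 6 (dup): stack=[0,0] mem=[0,0,0,0]

[0, 0]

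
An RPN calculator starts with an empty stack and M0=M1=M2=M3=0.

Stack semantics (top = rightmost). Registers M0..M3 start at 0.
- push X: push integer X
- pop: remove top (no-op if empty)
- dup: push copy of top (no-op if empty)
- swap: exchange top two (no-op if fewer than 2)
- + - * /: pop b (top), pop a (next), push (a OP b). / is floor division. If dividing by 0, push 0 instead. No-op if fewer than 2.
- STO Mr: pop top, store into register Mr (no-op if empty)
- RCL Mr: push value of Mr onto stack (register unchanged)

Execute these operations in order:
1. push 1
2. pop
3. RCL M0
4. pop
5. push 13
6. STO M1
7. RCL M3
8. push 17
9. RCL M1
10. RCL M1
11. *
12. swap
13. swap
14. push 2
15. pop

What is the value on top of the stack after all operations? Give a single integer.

After op 1 (push 1): stack=[1] mem=[0,0,0,0]
After op 2 (pop): stack=[empty] mem=[0,0,0,0]
After op 3 (RCL M0): stack=[0] mem=[0,0,0,0]
After op 4 (pop): stack=[empty] mem=[0,0,0,0]
After op 5 (push 13): stack=[13] mem=[0,0,0,0]
After op 6 (STO M1): stack=[empty] mem=[0,13,0,0]
After op 7 (RCL M3): stack=[0] mem=[0,13,0,0]
After op 8 (push 17): stack=[0,17] mem=[0,13,0,0]
After op 9 (RCL M1): stack=[0,17,13] mem=[0,13,0,0]
After op 10 (RCL M1): stack=[0,17,13,13] mem=[0,13,0,0]
After op 11 (*): stack=[0,17,169] mem=[0,13,0,0]
After op 12 (swap): stack=[0,169,17] mem=[0,13,0,0]
After op 13 (swap): stack=[0,17,169] mem=[0,13,0,0]
After op 14 (push 2): stack=[0,17,169,2] mem=[0,13,0,0]
After op 15 (pop): stack=[0,17,169] mem=[0,13,0,0]

Answer: 169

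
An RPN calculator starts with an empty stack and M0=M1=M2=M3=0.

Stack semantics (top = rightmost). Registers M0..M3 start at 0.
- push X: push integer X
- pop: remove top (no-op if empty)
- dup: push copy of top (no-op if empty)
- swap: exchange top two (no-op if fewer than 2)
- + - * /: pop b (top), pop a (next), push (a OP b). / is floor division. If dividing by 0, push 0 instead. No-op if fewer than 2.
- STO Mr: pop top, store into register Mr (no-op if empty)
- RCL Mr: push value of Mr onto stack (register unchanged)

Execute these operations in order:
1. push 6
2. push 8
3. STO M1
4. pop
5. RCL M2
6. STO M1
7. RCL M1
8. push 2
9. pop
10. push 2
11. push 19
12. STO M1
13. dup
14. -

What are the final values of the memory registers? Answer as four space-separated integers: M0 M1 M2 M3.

Answer: 0 19 0 0

Derivation:
After op 1 (push 6): stack=[6] mem=[0,0,0,0]
After op 2 (push 8): stack=[6,8] mem=[0,0,0,0]
After op 3 (STO M1): stack=[6] mem=[0,8,0,0]
After op 4 (pop): stack=[empty] mem=[0,8,0,0]
After op 5 (RCL M2): stack=[0] mem=[0,8,0,0]
After op 6 (STO M1): stack=[empty] mem=[0,0,0,0]
After op 7 (RCL M1): stack=[0] mem=[0,0,0,0]
After op 8 (push 2): stack=[0,2] mem=[0,0,0,0]
After op 9 (pop): stack=[0] mem=[0,0,0,0]
After op 10 (push 2): stack=[0,2] mem=[0,0,0,0]
After op 11 (push 19): stack=[0,2,19] mem=[0,0,0,0]
After op 12 (STO M1): stack=[0,2] mem=[0,19,0,0]
After op 13 (dup): stack=[0,2,2] mem=[0,19,0,0]
After op 14 (-): stack=[0,0] mem=[0,19,0,0]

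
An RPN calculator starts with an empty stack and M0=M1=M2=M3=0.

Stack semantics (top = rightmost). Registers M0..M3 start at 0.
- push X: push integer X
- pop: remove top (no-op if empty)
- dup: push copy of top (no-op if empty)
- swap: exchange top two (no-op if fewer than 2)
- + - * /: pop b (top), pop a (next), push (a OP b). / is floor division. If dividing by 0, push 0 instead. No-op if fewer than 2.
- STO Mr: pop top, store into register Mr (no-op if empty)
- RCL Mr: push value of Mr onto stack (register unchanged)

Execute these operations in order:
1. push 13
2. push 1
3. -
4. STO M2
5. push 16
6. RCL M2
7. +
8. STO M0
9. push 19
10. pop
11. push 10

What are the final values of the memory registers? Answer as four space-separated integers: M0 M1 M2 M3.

Answer: 28 0 12 0

Derivation:
After op 1 (push 13): stack=[13] mem=[0,0,0,0]
After op 2 (push 1): stack=[13,1] mem=[0,0,0,0]
After op 3 (-): stack=[12] mem=[0,0,0,0]
After op 4 (STO M2): stack=[empty] mem=[0,0,12,0]
After op 5 (push 16): stack=[16] mem=[0,0,12,0]
After op 6 (RCL M2): stack=[16,12] mem=[0,0,12,0]
After op 7 (+): stack=[28] mem=[0,0,12,0]
After op 8 (STO M0): stack=[empty] mem=[28,0,12,0]
After op 9 (push 19): stack=[19] mem=[28,0,12,0]
After op 10 (pop): stack=[empty] mem=[28,0,12,0]
After op 11 (push 10): stack=[10] mem=[28,0,12,0]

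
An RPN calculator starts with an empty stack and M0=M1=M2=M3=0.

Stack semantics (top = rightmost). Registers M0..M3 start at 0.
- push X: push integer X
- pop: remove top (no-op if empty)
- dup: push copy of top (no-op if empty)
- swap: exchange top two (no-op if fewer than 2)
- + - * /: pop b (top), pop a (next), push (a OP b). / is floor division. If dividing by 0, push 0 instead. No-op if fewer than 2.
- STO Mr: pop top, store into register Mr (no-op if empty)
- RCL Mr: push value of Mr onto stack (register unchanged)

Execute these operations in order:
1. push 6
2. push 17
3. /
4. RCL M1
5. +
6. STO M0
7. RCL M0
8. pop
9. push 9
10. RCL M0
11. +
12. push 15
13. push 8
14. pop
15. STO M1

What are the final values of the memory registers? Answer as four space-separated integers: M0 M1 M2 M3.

Answer: 0 15 0 0

Derivation:
After op 1 (push 6): stack=[6] mem=[0,0,0,0]
After op 2 (push 17): stack=[6,17] mem=[0,0,0,0]
After op 3 (/): stack=[0] mem=[0,0,0,0]
After op 4 (RCL M1): stack=[0,0] mem=[0,0,0,0]
After op 5 (+): stack=[0] mem=[0,0,0,0]
After op 6 (STO M0): stack=[empty] mem=[0,0,0,0]
After op 7 (RCL M0): stack=[0] mem=[0,0,0,0]
After op 8 (pop): stack=[empty] mem=[0,0,0,0]
After op 9 (push 9): stack=[9] mem=[0,0,0,0]
After op 10 (RCL M0): stack=[9,0] mem=[0,0,0,0]
After op 11 (+): stack=[9] mem=[0,0,0,0]
After op 12 (push 15): stack=[9,15] mem=[0,0,0,0]
After op 13 (push 8): stack=[9,15,8] mem=[0,0,0,0]
After op 14 (pop): stack=[9,15] mem=[0,0,0,0]
After op 15 (STO M1): stack=[9] mem=[0,15,0,0]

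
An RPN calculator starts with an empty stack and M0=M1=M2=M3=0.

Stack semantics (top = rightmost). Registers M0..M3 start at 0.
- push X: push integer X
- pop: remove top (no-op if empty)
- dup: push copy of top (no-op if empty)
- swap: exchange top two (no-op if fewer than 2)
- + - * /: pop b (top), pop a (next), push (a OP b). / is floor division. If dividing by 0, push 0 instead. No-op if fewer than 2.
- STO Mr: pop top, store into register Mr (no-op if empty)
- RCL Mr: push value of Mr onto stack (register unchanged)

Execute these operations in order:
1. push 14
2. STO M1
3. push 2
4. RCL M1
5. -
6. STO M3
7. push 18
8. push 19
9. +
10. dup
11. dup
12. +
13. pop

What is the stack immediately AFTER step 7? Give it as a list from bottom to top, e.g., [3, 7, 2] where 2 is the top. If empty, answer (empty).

After op 1 (push 14): stack=[14] mem=[0,0,0,0]
After op 2 (STO M1): stack=[empty] mem=[0,14,0,0]
After op 3 (push 2): stack=[2] mem=[0,14,0,0]
After op 4 (RCL M1): stack=[2,14] mem=[0,14,0,0]
After op 5 (-): stack=[-12] mem=[0,14,0,0]
After op 6 (STO M3): stack=[empty] mem=[0,14,0,-12]
After op 7 (push 18): stack=[18] mem=[0,14,0,-12]

[18]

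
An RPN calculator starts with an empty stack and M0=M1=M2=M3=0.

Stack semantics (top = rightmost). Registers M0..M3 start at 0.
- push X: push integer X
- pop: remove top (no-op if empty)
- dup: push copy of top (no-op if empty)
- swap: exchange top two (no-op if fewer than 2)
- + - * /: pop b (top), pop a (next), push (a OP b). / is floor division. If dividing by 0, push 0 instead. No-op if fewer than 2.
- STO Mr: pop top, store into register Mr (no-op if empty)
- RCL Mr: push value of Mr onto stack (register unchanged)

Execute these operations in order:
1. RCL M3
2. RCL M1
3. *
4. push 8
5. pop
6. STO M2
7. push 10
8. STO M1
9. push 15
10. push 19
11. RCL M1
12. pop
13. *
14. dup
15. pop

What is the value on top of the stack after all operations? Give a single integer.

After op 1 (RCL M3): stack=[0] mem=[0,0,0,0]
After op 2 (RCL M1): stack=[0,0] mem=[0,0,0,0]
After op 3 (*): stack=[0] mem=[0,0,0,0]
After op 4 (push 8): stack=[0,8] mem=[0,0,0,0]
After op 5 (pop): stack=[0] mem=[0,0,0,0]
After op 6 (STO M2): stack=[empty] mem=[0,0,0,0]
After op 7 (push 10): stack=[10] mem=[0,0,0,0]
After op 8 (STO M1): stack=[empty] mem=[0,10,0,0]
After op 9 (push 15): stack=[15] mem=[0,10,0,0]
After op 10 (push 19): stack=[15,19] mem=[0,10,0,0]
After op 11 (RCL M1): stack=[15,19,10] mem=[0,10,0,0]
After op 12 (pop): stack=[15,19] mem=[0,10,0,0]
After op 13 (*): stack=[285] mem=[0,10,0,0]
After op 14 (dup): stack=[285,285] mem=[0,10,0,0]
After op 15 (pop): stack=[285] mem=[0,10,0,0]

Answer: 285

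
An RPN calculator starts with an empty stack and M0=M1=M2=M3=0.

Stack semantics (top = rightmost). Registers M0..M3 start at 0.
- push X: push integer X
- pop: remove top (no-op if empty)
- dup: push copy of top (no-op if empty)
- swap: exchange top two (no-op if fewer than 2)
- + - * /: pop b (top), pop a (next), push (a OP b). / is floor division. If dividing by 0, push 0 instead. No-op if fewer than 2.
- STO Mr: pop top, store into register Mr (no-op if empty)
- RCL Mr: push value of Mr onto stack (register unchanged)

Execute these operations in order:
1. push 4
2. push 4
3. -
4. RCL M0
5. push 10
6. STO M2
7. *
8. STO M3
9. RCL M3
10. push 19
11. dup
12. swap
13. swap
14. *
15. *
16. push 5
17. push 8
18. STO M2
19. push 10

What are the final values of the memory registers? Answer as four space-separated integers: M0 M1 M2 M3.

Answer: 0 0 8 0

Derivation:
After op 1 (push 4): stack=[4] mem=[0,0,0,0]
After op 2 (push 4): stack=[4,4] mem=[0,0,0,0]
After op 3 (-): stack=[0] mem=[0,0,0,0]
After op 4 (RCL M0): stack=[0,0] mem=[0,0,0,0]
After op 5 (push 10): stack=[0,0,10] mem=[0,0,0,0]
After op 6 (STO M2): stack=[0,0] mem=[0,0,10,0]
After op 7 (*): stack=[0] mem=[0,0,10,0]
After op 8 (STO M3): stack=[empty] mem=[0,0,10,0]
After op 9 (RCL M3): stack=[0] mem=[0,0,10,0]
After op 10 (push 19): stack=[0,19] mem=[0,0,10,0]
After op 11 (dup): stack=[0,19,19] mem=[0,0,10,0]
After op 12 (swap): stack=[0,19,19] mem=[0,0,10,0]
After op 13 (swap): stack=[0,19,19] mem=[0,0,10,0]
After op 14 (*): stack=[0,361] mem=[0,0,10,0]
After op 15 (*): stack=[0] mem=[0,0,10,0]
After op 16 (push 5): stack=[0,5] mem=[0,0,10,0]
After op 17 (push 8): stack=[0,5,8] mem=[0,0,10,0]
After op 18 (STO M2): stack=[0,5] mem=[0,0,8,0]
After op 19 (push 10): stack=[0,5,10] mem=[0,0,8,0]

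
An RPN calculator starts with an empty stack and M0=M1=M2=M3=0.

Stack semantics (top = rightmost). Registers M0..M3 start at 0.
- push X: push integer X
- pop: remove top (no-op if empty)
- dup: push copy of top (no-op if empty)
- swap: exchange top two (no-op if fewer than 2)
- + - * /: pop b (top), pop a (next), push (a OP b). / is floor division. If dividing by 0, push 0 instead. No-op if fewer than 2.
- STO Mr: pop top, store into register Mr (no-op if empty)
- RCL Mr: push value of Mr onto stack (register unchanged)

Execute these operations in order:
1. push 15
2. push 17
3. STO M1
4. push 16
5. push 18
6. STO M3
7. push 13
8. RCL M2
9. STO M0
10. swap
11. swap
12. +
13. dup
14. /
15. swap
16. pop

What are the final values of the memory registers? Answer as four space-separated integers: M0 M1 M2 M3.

Answer: 0 17 0 18

Derivation:
After op 1 (push 15): stack=[15] mem=[0,0,0,0]
After op 2 (push 17): stack=[15,17] mem=[0,0,0,0]
After op 3 (STO M1): stack=[15] mem=[0,17,0,0]
After op 4 (push 16): stack=[15,16] mem=[0,17,0,0]
After op 5 (push 18): stack=[15,16,18] mem=[0,17,0,0]
After op 6 (STO M3): stack=[15,16] mem=[0,17,0,18]
After op 7 (push 13): stack=[15,16,13] mem=[0,17,0,18]
After op 8 (RCL M2): stack=[15,16,13,0] mem=[0,17,0,18]
After op 9 (STO M0): stack=[15,16,13] mem=[0,17,0,18]
After op 10 (swap): stack=[15,13,16] mem=[0,17,0,18]
After op 11 (swap): stack=[15,16,13] mem=[0,17,0,18]
After op 12 (+): stack=[15,29] mem=[0,17,0,18]
After op 13 (dup): stack=[15,29,29] mem=[0,17,0,18]
After op 14 (/): stack=[15,1] mem=[0,17,0,18]
After op 15 (swap): stack=[1,15] mem=[0,17,0,18]
After op 16 (pop): stack=[1] mem=[0,17,0,18]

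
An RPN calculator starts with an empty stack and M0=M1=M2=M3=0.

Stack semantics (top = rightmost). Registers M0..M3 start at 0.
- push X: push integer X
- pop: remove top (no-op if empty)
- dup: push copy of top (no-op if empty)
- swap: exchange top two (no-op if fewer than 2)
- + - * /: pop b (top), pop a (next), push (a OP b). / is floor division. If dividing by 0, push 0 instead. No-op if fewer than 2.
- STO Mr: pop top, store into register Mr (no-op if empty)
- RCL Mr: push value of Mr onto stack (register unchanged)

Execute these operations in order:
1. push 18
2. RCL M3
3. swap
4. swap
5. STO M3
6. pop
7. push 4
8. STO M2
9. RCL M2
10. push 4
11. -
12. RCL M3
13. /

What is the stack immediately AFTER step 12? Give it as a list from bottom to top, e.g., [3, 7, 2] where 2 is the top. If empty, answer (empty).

After op 1 (push 18): stack=[18] mem=[0,0,0,0]
After op 2 (RCL M3): stack=[18,0] mem=[0,0,0,0]
After op 3 (swap): stack=[0,18] mem=[0,0,0,0]
After op 4 (swap): stack=[18,0] mem=[0,0,0,0]
After op 5 (STO M3): stack=[18] mem=[0,0,0,0]
After op 6 (pop): stack=[empty] mem=[0,0,0,0]
After op 7 (push 4): stack=[4] mem=[0,0,0,0]
After op 8 (STO M2): stack=[empty] mem=[0,0,4,0]
After op 9 (RCL M2): stack=[4] mem=[0,0,4,0]
After op 10 (push 4): stack=[4,4] mem=[0,0,4,0]
After op 11 (-): stack=[0] mem=[0,0,4,0]
After op 12 (RCL M3): stack=[0,0] mem=[0,0,4,0]

[0, 0]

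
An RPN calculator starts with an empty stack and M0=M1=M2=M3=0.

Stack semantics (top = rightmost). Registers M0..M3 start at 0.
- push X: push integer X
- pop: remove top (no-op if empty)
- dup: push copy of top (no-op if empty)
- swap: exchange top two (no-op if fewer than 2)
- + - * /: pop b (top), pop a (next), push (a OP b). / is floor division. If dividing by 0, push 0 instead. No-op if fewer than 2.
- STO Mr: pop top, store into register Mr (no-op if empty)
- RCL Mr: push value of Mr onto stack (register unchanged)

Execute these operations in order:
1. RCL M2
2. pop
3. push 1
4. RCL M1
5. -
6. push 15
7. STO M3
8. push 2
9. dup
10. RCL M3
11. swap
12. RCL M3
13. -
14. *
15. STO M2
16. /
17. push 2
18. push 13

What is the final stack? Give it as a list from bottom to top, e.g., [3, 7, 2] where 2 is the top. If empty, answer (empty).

Answer: [0, 2, 13]

Derivation:
After op 1 (RCL M2): stack=[0] mem=[0,0,0,0]
After op 2 (pop): stack=[empty] mem=[0,0,0,0]
After op 3 (push 1): stack=[1] mem=[0,0,0,0]
After op 4 (RCL M1): stack=[1,0] mem=[0,0,0,0]
After op 5 (-): stack=[1] mem=[0,0,0,0]
After op 6 (push 15): stack=[1,15] mem=[0,0,0,0]
After op 7 (STO M3): stack=[1] mem=[0,0,0,15]
After op 8 (push 2): stack=[1,2] mem=[0,0,0,15]
After op 9 (dup): stack=[1,2,2] mem=[0,0,0,15]
After op 10 (RCL M3): stack=[1,2,2,15] mem=[0,0,0,15]
After op 11 (swap): stack=[1,2,15,2] mem=[0,0,0,15]
After op 12 (RCL M3): stack=[1,2,15,2,15] mem=[0,0,0,15]
After op 13 (-): stack=[1,2,15,-13] mem=[0,0,0,15]
After op 14 (*): stack=[1,2,-195] mem=[0,0,0,15]
After op 15 (STO M2): stack=[1,2] mem=[0,0,-195,15]
After op 16 (/): stack=[0] mem=[0,0,-195,15]
After op 17 (push 2): stack=[0,2] mem=[0,0,-195,15]
After op 18 (push 13): stack=[0,2,13] mem=[0,0,-195,15]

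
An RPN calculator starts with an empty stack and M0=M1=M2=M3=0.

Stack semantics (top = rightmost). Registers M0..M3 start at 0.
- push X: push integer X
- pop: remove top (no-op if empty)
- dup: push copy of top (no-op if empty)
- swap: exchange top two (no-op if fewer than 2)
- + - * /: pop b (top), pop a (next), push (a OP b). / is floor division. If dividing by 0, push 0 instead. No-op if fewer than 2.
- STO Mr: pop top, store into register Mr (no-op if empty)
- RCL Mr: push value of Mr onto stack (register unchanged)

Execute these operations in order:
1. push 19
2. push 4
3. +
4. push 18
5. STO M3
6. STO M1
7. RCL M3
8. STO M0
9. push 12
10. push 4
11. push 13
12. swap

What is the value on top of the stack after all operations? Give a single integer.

After op 1 (push 19): stack=[19] mem=[0,0,0,0]
After op 2 (push 4): stack=[19,4] mem=[0,0,0,0]
After op 3 (+): stack=[23] mem=[0,0,0,0]
After op 4 (push 18): stack=[23,18] mem=[0,0,0,0]
After op 5 (STO M3): stack=[23] mem=[0,0,0,18]
After op 6 (STO M1): stack=[empty] mem=[0,23,0,18]
After op 7 (RCL M3): stack=[18] mem=[0,23,0,18]
After op 8 (STO M0): stack=[empty] mem=[18,23,0,18]
After op 9 (push 12): stack=[12] mem=[18,23,0,18]
After op 10 (push 4): stack=[12,4] mem=[18,23,0,18]
After op 11 (push 13): stack=[12,4,13] mem=[18,23,0,18]
After op 12 (swap): stack=[12,13,4] mem=[18,23,0,18]

Answer: 4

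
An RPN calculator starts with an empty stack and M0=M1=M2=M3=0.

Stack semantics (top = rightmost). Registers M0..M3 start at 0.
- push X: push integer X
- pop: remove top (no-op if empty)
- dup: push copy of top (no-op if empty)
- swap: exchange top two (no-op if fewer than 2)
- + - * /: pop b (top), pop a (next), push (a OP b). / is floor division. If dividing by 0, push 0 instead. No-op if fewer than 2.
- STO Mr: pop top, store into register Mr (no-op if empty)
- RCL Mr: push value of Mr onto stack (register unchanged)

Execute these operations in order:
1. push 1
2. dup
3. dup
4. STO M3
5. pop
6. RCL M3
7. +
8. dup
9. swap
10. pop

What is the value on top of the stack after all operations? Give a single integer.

Answer: 2

Derivation:
After op 1 (push 1): stack=[1] mem=[0,0,0,0]
After op 2 (dup): stack=[1,1] mem=[0,0,0,0]
After op 3 (dup): stack=[1,1,1] mem=[0,0,0,0]
After op 4 (STO M3): stack=[1,1] mem=[0,0,0,1]
After op 5 (pop): stack=[1] mem=[0,0,0,1]
After op 6 (RCL M3): stack=[1,1] mem=[0,0,0,1]
After op 7 (+): stack=[2] mem=[0,0,0,1]
After op 8 (dup): stack=[2,2] mem=[0,0,0,1]
After op 9 (swap): stack=[2,2] mem=[0,0,0,1]
After op 10 (pop): stack=[2] mem=[0,0,0,1]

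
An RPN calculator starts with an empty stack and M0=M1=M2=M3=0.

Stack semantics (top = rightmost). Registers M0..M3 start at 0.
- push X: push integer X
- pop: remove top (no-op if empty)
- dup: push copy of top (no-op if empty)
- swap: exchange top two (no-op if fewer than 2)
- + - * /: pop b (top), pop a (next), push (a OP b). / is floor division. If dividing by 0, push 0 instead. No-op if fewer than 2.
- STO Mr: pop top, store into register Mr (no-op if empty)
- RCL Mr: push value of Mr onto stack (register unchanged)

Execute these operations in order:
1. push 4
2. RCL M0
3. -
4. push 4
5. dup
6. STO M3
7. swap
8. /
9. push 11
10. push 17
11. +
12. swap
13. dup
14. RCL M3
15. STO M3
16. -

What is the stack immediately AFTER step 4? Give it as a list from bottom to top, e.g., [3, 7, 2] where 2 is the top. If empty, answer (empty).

After op 1 (push 4): stack=[4] mem=[0,0,0,0]
After op 2 (RCL M0): stack=[4,0] mem=[0,0,0,0]
After op 3 (-): stack=[4] mem=[0,0,0,0]
After op 4 (push 4): stack=[4,4] mem=[0,0,0,0]

[4, 4]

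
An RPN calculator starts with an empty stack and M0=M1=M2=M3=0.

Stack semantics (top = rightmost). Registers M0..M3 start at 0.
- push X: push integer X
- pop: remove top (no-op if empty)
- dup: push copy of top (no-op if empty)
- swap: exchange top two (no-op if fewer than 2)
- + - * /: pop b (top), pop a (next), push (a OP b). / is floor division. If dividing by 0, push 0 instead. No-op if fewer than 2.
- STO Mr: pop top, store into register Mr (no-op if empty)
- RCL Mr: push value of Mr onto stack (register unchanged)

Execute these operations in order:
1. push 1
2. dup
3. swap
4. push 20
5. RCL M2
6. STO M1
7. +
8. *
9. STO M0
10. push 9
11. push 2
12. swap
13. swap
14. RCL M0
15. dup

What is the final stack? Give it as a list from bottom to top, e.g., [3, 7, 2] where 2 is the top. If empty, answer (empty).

After op 1 (push 1): stack=[1] mem=[0,0,0,0]
After op 2 (dup): stack=[1,1] mem=[0,0,0,0]
After op 3 (swap): stack=[1,1] mem=[0,0,0,0]
After op 4 (push 20): stack=[1,1,20] mem=[0,0,0,0]
After op 5 (RCL M2): stack=[1,1,20,0] mem=[0,0,0,0]
After op 6 (STO M1): stack=[1,1,20] mem=[0,0,0,0]
After op 7 (+): stack=[1,21] mem=[0,0,0,0]
After op 8 (*): stack=[21] mem=[0,0,0,0]
After op 9 (STO M0): stack=[empty] mem=[21,0,0,0]
After op 10 (push 9): stack=[9] mem=[21,0,0,0]
After op 11 (push 2): stack=[9,2] mem=[21,0,0,0]
After op 12 (swap): stack=[2,9] mem=[21,0,0,0]
After op 13 (swap): stack=[9,2] mem=[21,0,0,0]
After op 14 (RCL M0): stack=[9,2,21] mem=[21,0,0,0]
After op 15 (dup): stack=[9,2,21,21] mem=[21,0,0,0]

Answer: [9, 2, 21, 21]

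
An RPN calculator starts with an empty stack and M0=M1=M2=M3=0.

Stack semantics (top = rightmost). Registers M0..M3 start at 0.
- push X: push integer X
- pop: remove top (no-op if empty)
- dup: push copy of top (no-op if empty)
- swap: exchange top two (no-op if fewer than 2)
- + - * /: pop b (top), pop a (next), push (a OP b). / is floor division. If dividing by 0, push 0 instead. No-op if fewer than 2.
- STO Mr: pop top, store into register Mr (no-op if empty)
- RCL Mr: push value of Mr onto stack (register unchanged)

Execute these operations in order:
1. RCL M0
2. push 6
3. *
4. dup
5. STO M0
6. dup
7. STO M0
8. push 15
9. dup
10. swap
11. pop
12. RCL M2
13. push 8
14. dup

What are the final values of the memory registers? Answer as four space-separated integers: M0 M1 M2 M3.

Answer: 0 0 0 0

Derivation:
After op 1 (RCL M0): stack=[0] mem=[0,0,0,0]
After op 2 (push 6): stack=[0,6] mem=[0,0,0,0]
After op 3 (*): stack=[0] mem=[0,0,0,0]
After op 4 (dup): stack=[0,0] mem=[0,0,0,0]
After op 5 (STO M0): stack=[0] mem=[0,0,0,0]
After op 6 (dup): stack=[0,0] mem=[0,0,0,0]
After op 7 (STO M0): stack=[0] mem=[0,0,0,0]
After op 8 (push 15): stack=[0,15] mem=[0,0,0,0]
After op 9 (dup): stack=[0,15,15] mem=[0,0,0,0]
After op 10 (swap): stack=[0,15,15] mem=[0,0,0,0]
After op 11 (pop): stack=[0,15] mem=[0,0,0,0]
After op 12 (RCL M2): stack=[0,15,0] mem=[0,0,0,0]
After op 13 (push 8): stack=[0,15,0,8] mem=[0,0,0,0]
After op 14 (dup): stack=[0,15,0,8,8] mem=[0,0,0,0]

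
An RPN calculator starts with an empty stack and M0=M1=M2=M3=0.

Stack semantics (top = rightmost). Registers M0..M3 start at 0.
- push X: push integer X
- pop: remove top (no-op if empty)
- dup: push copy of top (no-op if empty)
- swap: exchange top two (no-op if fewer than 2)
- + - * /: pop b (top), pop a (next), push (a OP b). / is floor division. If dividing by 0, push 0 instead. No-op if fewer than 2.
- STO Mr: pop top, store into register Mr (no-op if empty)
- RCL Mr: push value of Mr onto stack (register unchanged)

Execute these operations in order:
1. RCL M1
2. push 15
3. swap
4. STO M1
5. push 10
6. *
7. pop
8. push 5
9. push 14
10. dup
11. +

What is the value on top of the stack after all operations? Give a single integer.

After op 1 (RCL M1): stack=[0] mem=[0,0,0,0]
After op 2 (push 15): stack=[0,15] mem=[0,0,0,0]
After op 3 (swap): stack=[15,0] mem=[0,0,0,0]
After op 4 (STO M1): stack=[15] mem=[0,0,0,0]
After op 5 (push 10): stack=[15,10] mem=[0,0,0,0]
After op 6 (*): stack=[150] mem=[0,0,0,0]
After op 7 (pop): stack=[empty] mem=[0,0,0,0]
After op 8 (push 5): stack=[5] mem=[0,0,0,0]
After op 9 (push 14): stack=[5,14] mem=[0,0,0,0]
After op 10 (dup): stack=[5,14,14] mem=[0,0,0,0]
After op 11 (+): stack=[5,28] mem=[0,0,0,0]

Answer: 28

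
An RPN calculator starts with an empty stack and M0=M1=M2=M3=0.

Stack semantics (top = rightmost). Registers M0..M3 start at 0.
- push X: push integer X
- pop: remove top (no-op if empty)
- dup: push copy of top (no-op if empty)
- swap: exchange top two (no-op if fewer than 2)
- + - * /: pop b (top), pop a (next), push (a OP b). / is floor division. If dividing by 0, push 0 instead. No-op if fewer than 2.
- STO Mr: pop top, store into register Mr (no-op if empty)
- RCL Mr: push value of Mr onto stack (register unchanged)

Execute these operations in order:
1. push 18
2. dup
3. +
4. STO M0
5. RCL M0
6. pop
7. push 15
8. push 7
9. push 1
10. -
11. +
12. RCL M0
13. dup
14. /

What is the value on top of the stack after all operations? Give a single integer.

Answer: 1

Derivation:
After op 1 (push 18): stack=[18] mem=[0,0,0,0]
After op 2 (dup): stack=[18,18] mem=[0,0,0,0]
After op 3 (+): stack=[36] mem=[0,0,0,0]
After op 4 (STO M0): stack=[empty] mem=[36,0,0,0]
After op 5 (RCL M0): stack=[36] mem=[36,0,0,0]
After op 6 (pop): stack=[empty] mem=[36,0,0,0]
After op 7 (push 15): stack=[15] mem=[36,0,0,0]
After op 8 (push 7): stack=[15,7] mem=[36,0,0,0]
After op 9 (push 1): stack=[15,7,1] mem=[36,0,0,0]
After op 10 (-): stack=[15,6] mem=[36,0,0,0]
After op 11 (+): stack=[21] mem=[36,0,0,0]
After op 12 (RCL M0): stack=[21,36] mem=[36,0,0,0]
After op 13 (dup): stack=[21,36,36] mem=[36,0,0,0]
After op 14 (/): stack=[21,1] mem=[36,0,0,0]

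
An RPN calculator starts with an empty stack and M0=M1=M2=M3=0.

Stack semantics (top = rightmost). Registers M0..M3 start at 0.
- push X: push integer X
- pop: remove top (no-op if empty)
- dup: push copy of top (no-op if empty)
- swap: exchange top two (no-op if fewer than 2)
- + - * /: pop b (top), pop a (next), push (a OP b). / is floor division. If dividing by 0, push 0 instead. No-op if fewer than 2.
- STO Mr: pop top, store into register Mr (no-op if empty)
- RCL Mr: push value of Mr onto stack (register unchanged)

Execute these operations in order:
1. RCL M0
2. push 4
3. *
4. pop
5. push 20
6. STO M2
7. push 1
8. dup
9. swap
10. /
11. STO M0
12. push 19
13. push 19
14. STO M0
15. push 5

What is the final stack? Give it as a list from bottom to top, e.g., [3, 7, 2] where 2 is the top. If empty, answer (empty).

Answer: [19, 5]

Derivation:
After op 1 (RCL M0): stack=[0] mem=[0,0,0,0]
After op 2 (push 4): stack=[0,4] mem=[0,0,0,0]
After op 3 (*): stack=[0] mem=[0,0,0,0]
After op 4 (pop): stack=[empty] mem=[0,0,0,0]
After op 5 (push 20): stack=[20] mem=[0,0,0,0]
After op 6 (STO M2): stack=[empty] mem=[0,0,20,0]
After op 7 (push 1): stack=[1] mem=[0,0,20,0]
After op 8 (dup): stack=[1,1] mem=[0,0,20,0]
After op 9 (swap): stack=[1,1] mem=[0,0,20,0]
After op 10 (/): stack=[1] mem=[0,0,20,0]
After op 11 (STO M0): stack=[empty] mem=[1,0,20,0]
After op 12 (push 19): stack=[19] mem=[1,0,20,0]
After op 13 (push 19): stack=[19,19] mem=[1,0,20,0]
After op 14 (STO M0): stack=[19] mem=[19,0,20,0]
After op 15 (push 5): stack=[19,5] mem=[19,0,20,0]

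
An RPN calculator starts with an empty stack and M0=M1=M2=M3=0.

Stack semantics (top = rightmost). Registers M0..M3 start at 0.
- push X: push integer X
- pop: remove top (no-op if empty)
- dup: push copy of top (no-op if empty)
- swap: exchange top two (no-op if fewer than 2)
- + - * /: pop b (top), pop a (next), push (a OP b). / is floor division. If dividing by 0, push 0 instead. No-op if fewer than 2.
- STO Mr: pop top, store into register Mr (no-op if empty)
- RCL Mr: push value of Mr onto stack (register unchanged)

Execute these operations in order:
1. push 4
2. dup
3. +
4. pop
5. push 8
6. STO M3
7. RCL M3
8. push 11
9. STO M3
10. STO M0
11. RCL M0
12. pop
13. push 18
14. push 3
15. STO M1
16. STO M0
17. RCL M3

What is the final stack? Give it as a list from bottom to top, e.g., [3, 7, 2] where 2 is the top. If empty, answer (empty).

Answer: [11]

Derivation:
After op 1 (push 4): stack=[4] mem=[0,0,0,0]
After op 2 (dup): stack=[4,4] mem=[0,0,0,0]
After op 3 (+): stack=[8] mem=[0,0,0,0]
After op 4 (pop): stack=[empty] mem=[0,0,0,0]
After op 5 (push 8): stack=[8] mem=[0,0,0,0]
After op 6 (STO M3): stack=[empty] mem=[0,0,0,8]
After op 7 (RCL M3): stack=[8] mem=[0,0,0,8]
After op 8 (push 11): stack=[8,11] mem=[0,0,0,8]
After op 9 (STO M3): stack=[8] mem=[0,0,0,11]
After op 10 (STO M0): stack=[empty] mem=[8,0,0,11]
After op 11 (RCL M0): stack=[8] mem=[8,0,0,11]
After op 12 (pop): stack=[empty] mem=[8,0,0,11]
After op 13 (push 18): stack=[18] mem=[8,0,0,11]
After op 14 (push 3): stack=[18,3] mem=[8,0,0,11]
After op 15 (STO M1): stack=[18] mem=[8,3,0,11]
After op 16 (STO M0): stack=[empty] mem=[18,3,0,11]
After op 17 (RCL M3): stack=[11] mem=[18,3,0,11]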